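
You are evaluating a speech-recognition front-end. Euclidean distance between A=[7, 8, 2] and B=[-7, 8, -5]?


d = √((7+ 7)² + (8-8)² + (2+ 5)²)
  = √(196 + 0 + 49)
  = √245 = 15.6525

15.6525


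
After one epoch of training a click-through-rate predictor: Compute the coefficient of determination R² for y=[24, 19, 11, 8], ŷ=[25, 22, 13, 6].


ȳ = 15.5
SS_res = Σ(y-ŷ)² = 18
SS_tot = Σ(y-ȳ)² = 161
R² = 1 - SS_res/SS_tot = 1 - 0.1118 = 0.8882

0.8882


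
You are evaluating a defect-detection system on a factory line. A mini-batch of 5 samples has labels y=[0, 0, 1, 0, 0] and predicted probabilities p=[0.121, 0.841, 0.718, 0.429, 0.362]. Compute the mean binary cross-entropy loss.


L[0] = -ln(1-0.121) = -ln(0.879) = 0.129
L[1] = -ln(1-0.841) = -ln(0.159) = 1.8389
L[2] = -ln(0.718) = 0.3313
L[3] = -ln(1-0.429) = -ln(0.571) = 0.5604
L[4] = -ln(1-0.362) = -ln(0.638) = 0.4494
mean = (0.129 + 1.8389 + 0.3313 + 0.5604 + 0.4494)/5 = 0.6618

0.6618


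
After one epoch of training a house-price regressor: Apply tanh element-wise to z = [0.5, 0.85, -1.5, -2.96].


tanh(0.5) = 0.4621
tanh(0.85) = 0.6911
tanh(-1.5) = -0.9051
tanh(-2.96) = -0.9946
result = [0.4621, 0.6911, -0.9051, -0.9946]

[0.4621, 0.6911, -0.9051, -0.9946]


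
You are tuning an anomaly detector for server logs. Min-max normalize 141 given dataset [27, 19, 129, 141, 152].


min=19, max=152
(141-19)/(152-19) = 122/133 = 0.9173

0.9173


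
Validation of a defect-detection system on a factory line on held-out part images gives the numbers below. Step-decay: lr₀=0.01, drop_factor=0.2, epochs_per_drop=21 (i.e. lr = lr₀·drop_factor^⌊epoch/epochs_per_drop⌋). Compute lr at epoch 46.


n_drops = ⌊46/21⌋ = 2
lr = 0.01·0.2^2 = 0.01·0.04 = 0.0004

0.0004


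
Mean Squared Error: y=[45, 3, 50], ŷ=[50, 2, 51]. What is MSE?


Squared errors: (45-50)²=25, (3-2)²=1, (50-51)²=1
Sum = 27
MSE = 27/3 = 9

9


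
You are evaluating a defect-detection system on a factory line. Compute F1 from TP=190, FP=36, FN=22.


Precision = 190/226 = 0.8407
Recall = 190/212 = 0.8962
F1 = 2·P·R/(P+R) = 2·TP/(2·TP+FP+FN) = 380/(380+36+22) = 380/438 = 0.8676

0.8676


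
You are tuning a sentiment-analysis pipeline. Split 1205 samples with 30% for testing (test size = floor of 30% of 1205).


Test = ⌊1205·30/100⌋ = 361
Train = 1205 - 361 = 844

Train: 844, Test: 361


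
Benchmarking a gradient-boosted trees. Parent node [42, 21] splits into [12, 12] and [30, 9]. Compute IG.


Parent = [42, 21], H_parent = 0.9183
H_left = 1 (n=24), H_right = 0.7793 (n=39)
H_children = (24/63)·1 + (39/63)·0.7793 = 0.8634
IG = 0.9183 - 0.8634 = 0.0549

0.0549


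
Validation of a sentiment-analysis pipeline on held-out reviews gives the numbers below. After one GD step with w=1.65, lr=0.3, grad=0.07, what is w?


w_new = w - α·∇
= 1.65 - 0.3·0.07
= 1.65 - 0.021
= 1.629

1.629


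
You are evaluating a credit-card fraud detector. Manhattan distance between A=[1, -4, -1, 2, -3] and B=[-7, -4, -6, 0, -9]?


d = |1+ 7| + |-4+ 4| + |-1+ 6| + |2-0| + |-3+ 9|
  = 8 + 0 + 5 + 2 + 6
  = 21

21


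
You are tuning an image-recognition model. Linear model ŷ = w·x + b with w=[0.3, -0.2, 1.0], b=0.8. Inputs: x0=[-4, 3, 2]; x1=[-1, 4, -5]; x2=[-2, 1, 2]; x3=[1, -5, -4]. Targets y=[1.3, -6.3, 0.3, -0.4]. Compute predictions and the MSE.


ŷ0 = (0.3)·(-4) + (-0.2)·(3) + (1.0)·(2) + 0.8 = 1.0
ŷ1 = (0.3)·(-1) + (-0.2)·(4) + (1.0)·(-5) + 0.8 = -5.3
ŷ2 = (0.3)·(-2) + (-0.2)·(1) + (1.0)·(2) + 0.8 = 2.0
ŷ3 = (0.3)·(1) + (-0.2)·(-5) + (1.0)·(-4) + 0.8 = -1.9
errors² = [0.09, 1.0, 2.89, 2.25]
MSE = 6.2300/4 = 1.5575

1.5575


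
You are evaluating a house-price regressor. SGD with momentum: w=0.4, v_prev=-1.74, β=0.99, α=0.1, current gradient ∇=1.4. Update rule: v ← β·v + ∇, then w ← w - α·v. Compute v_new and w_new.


v_new = 0.99·-1.74 + 1.4 = -1.7226 + 1.4 = -0.3226
w_new = 0.4 - 0.1·-0.3226 = 0.4 + 0.03226 = 0.43226

v_new=-0.3226, w_new=0.43226


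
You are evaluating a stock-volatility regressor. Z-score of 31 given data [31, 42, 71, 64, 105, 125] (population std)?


μ = 73, σ = 33.0101
z = (31 - 73)/33.0101 = -1.2723

-1.2723


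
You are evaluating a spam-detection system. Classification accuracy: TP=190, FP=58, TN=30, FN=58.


Accuracy = (TP+TN)/(TP+TN+FP+FN)
= (190+30)/(336)
= 220/336 = 65.48%

65.48%


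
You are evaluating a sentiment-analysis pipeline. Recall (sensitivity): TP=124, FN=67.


Recall = TP/(TP+FN)
= 124/(124+67)
= 124/191 = 64.92%

64.92%


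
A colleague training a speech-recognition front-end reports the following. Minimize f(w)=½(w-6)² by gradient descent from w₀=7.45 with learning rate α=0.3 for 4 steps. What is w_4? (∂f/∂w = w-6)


step 1: grad = 7.45-6 = 1.45; w = 7.45 - 0.3·(1.45) = 7.015
step 2: grad = 7.015-6 = 1.015; w = 7.015 - 0.3·(1.015) = 6.7105
step 3: grad = 6.7105-6 = 0.7105; w = 6.7105 - 0.3·(0.7105) = 6.49735
step 4: grad = 6.49735-6 = 0.49735; w = 6.49735 - 0.3·(0.49735) = 6.348145

6.348145


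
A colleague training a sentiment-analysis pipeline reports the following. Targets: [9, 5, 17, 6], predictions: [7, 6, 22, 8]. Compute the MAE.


Absolute errors: |9-7|=2, |5-6|=1, |17-22|=5, |6-8|=2
Sum = 10
MAE = 10/4 = 5/2

5/2


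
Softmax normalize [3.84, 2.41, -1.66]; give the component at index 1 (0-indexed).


Exponentials: e^3.84=46.5255, e^2.41=11.134, e^-1.66=0.1901
Sum = 57.8496
Softmax = [0.8042, 0.1925, 0.0033]
p[1] = 11.134/57.8496 = 0.1925

0.1925


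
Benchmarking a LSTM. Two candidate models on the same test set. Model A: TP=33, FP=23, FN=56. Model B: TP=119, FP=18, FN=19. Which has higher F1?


Model A: P=33/56=0.5893, R=33/89=0.3708, F1=2PR/(P+R)=2TP/(2TP+FP+FN)=66/145=0.4552
Model B: P=119/137=0.8686, R=119/138=0.8623, F1=2PR/(P+R)=2TP/(2TP+FP+FN)=238/275=0.8655
0.4552 < 0.8655 → Model B

Model B


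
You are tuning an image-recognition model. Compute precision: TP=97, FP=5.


Precision = TP/(TP+FP)
= 97/(97+5)
= 97/102 = 95.1%

95.1%


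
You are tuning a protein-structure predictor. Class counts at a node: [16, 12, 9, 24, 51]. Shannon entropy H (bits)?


Probabilities: [16/112, 12/112, 9/112, 24/112, 51/112] ≈ [0.1429, 0.1071, 0.0804, 0.2143, 0.4554]
H = -((16/112)·log₂(16/112) + (12/112)·log₂(12/112) + (9/112)·log₂(9/112) + (24/112)·log₂(24/112) + (51/112)·log₂(51/112))
  = 2.0316 bits

2.0316 bits


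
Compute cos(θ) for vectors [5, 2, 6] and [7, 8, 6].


A·B = 5·7 + 2·8 + 6·6 = 87
‖A‖ = √65 = 8.0623, ‖B‖ = √149 = 12.2066
cos = 87/(√65·√149) = 87/√9685 = 0.884

0.884


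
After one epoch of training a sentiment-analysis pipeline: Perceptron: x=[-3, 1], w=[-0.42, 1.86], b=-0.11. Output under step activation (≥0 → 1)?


z = (-3)·(-0.42) + (1)·(1.86) - 0.11
  = 3.01
step(z) = 1 (z≥0)

1


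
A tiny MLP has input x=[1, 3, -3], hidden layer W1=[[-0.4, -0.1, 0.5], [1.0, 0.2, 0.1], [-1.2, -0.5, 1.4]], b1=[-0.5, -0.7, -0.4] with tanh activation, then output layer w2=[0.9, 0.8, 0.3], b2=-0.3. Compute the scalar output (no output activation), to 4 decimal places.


z1[0] = (-0.4)·(1) + (-0.1)·(3) + (0.5)·(-3) - 0.5 = -2.7
z1[1] = (1.0)·(1) + (0.2)·(3) + (0.1)·(-3) - 0.7 = 0.6
z1[2] = (-1.2)·(1) + (-0.5)·(3) + (1.4)·(-3) - 0.4 = -7.3
h = tanh(z1) = [-0.991, 0.537, -1.0]
output = (0.9)·(-0.991) + (0.8)·(0.537) + (0.3)·(-1.0) - 0.3 = -1.0623

-1.0623


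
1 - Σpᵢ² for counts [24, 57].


Probabilities: [24/81, 57/81] ≈ [0.2963, 0.7037]
Σpᵢ² = (576 + 3249)/81² = 3825/6561
Gini = 1 - Σpᵢ² = 1 - 3825/6561 = 0.417

0.417


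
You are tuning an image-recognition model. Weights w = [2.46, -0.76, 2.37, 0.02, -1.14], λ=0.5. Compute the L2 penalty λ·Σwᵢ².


‖w‖₂² = (2.46)² + (-0.76)² + (2.37)² + (0.02)² + (-1.14)²
     = 6.0516 + 0.5776 + 5.6169 + 0.0004 + 1.2996
     = 13.5461
λ·‖w‖₂² = 0.5·13.5461 = 6.77305

6.77305


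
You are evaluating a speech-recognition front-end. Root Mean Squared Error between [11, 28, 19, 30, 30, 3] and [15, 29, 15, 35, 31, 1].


MSE = 63/6 = 10.5
RMSE = √(63/6) = 3.2404

3.2404


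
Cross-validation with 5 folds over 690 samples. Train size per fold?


Fold size = 690/5 = 138
Training per fold = 690 - 138 = 552

552


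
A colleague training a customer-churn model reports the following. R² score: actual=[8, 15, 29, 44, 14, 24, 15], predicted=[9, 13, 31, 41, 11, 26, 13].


ȳ = 21.2857
SS_res = Σ(y-ŷ)² = 35
SS_tot = Σ(y-ȳ)² = 891.43
R² = 1 - SS_res/SS_tot = 1 - 0.0393 = 0.9607

0.9607


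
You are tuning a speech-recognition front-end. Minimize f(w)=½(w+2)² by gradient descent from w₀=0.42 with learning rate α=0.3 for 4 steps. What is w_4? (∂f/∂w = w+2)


step 1: grad = 0.42+2 = 2.42; w = 0.42 - 0.3·(2.42) = -0.306
step 2: grad = -0.306+2 = 1.694; w = -0.306 - 0.3·(1.694) = -0.8142
step 3: grad = -0.8142+2 = 1.1858; w = -0.8142 - 0.3·(1.1858) = -1.16994
step 4: grad = -1.16994+2 = 0.83006; w = -1.16994 - 0.3·(0.83006) = -1.418958

-1.418958


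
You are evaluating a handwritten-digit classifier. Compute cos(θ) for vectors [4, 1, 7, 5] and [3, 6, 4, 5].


A·B = 4·3 + 1·6 + 7·4 + 5·5 = 71
‖A‖ = √91 = 9.5394, ‖B‖ = √86 = 9.2736
cos = 71/(√91·√86) = 71/√7826 = 0.8026

0.8026


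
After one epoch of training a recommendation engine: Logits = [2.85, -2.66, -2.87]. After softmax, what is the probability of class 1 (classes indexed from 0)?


Exponentials: e^2.85=17.2878, e^-2.66=0.0699, e^-2.87=0.0567
Sum = 17.4144
Softmax = [0.9927, 0.004, 0.0033]
p[1] = 0.0699/17.4144 = 0.004

0.004


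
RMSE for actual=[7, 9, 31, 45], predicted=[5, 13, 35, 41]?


MSE = 52/4 = 13
RMSE = √(52/4) = 3.6056

3.6056


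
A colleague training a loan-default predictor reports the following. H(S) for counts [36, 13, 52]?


Probabilities: [36/101, 13/101, 52/101] ≈ [0.3564, 0.1287, 0.5149]
H = -((36/101)·log₂(36/101) + (13/101)·log₂(13/101) + (52/101)·log₂(52/101))
  = 1.4043 bits

1.4043 bits


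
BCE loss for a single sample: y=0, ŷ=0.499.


BCE = -[y·ln(p) + (1-y)·ln(1-p)]
= -0 - 1·ln(1-0.499)
= -ln(0.501) = 0.6911

0.6911


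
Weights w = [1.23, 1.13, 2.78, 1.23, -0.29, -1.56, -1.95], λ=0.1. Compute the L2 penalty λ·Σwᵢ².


‖w‖₂² = (1.23)² + (1.13)² + (2.78)² + (1.23)² + (-0.29)² + (-1.56)² + (-1.95)²
     = 1.5129 + 1.2769 + 7.7284 + 1.5129 + 0.0841 + 2.4336 + 3.8025
     = 18.3513
λ·‖w‖₂² = 0.1·18.3513 = 1.83513

1.83513


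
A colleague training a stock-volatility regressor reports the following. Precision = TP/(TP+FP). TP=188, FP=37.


Precision = TP/(TP+FP)
= 188/(188+37)
= 188/225 = 83.56%

83.56%


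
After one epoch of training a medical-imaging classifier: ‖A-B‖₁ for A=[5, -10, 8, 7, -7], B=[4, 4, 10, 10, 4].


d = |5-4| + |-10-4| + |8-10| + |7-10| + |-7-4|
  = 1 + 14 + 2 + 3 + 11
  = 31

31


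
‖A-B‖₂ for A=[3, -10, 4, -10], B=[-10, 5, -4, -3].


d = √((3+ 10)² + (-10-5)² + (4+ 4)² + (-10+ 3)²)
  = √(169 + 225 + 64 + 49)
  = √507 = 22.5167

22.5167


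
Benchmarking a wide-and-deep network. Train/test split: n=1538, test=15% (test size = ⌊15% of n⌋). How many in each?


Test = ⌊1538·15/100⌋ = 230
Train = 1538 - 230 = 1308

Train: 1308, Test: 230


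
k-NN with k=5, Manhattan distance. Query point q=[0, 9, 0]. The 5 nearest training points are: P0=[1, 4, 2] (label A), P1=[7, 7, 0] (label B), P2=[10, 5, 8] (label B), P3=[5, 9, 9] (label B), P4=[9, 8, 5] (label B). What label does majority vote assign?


d(q,P0) = 8  (label A)
d(q,P1) = 9  (label B)
d(q,P2) = 22  (label B)
d(q,P3) = 14  (label B)
d(q,P4) = 15  (label B)
Votes: A=1, B=4
Majority → B

B


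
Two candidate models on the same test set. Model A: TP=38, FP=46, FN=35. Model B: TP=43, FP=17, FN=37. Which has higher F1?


Model A: P=38/84=0.4524, R=38/73=0.5205, F1=2PR/(P+R)=2TP/(2TP+FP+FN)=76/157=0.4841
Model B: P=43/60=0.7167, R=43/80=0.5375, F1=2PR/(P+R)=2TP/(2TP+FP+FN)=86/140=0.6143
0.4841 < 0.6143 → Model B

Model B


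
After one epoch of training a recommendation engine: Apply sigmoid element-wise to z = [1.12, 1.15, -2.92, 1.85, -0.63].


σ(1.12) = 1/(1+e^-1.12) = 0.754
σ(1.15) = 1/(1+e^-1.15) = 0.7595
σ(-2.92) = 1/(1+e^2.92) = 0.0512
σ(1.85) = 1/(1+e^-1.85) = 0.8641
σ(-0.63) = 1/(1+e^0.63) = 0.3475
result = [0.754, 0.7595, 0.0512, 0.8641, 0.3475]

[0.754, 0.7595, 0.0512, 0.8641, 0.3475]


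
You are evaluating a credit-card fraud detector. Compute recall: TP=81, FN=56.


Recall = TP/(TP+FN)
= 81/(81+56)
= 81/137 = 59.12%

59.12%


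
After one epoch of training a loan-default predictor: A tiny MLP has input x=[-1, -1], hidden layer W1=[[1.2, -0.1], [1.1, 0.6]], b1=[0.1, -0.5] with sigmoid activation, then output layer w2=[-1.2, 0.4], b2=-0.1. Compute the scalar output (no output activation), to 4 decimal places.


z1[0] = (1.2)·(-1) + (-0.1)·(-1) + 0.1 = -1.0
z1[1] = (1.1)·(-1) + (0.6)·(-1) - 0.5 = -2.2
h = sigmoid(z1) = [0.2689, 0.0998]
output = (-1.2)·(0.2689) + (0.4)·(0.0998) - 0.1 = -0.3828

-0.3828


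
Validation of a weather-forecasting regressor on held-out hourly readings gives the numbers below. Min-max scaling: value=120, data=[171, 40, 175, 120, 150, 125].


min=40, max=175
(120-40)/(175-40) = 80/135 = 0.5926

0.5926


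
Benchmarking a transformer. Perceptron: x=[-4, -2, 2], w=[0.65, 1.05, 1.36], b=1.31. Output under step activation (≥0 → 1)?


z = (-4)·(0.65) + (-2)·(1.05) + (2)·(1.36) + 1.31
  = -0.67
step(z) = 0 (z<0)

0


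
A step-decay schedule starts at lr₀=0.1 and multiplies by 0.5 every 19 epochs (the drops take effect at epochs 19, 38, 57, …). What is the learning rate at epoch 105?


n_drops = ⌊105/19⌋ = 5
lr = 0.1·0.5^5 = 0.1·0.03125 = 0.003125

0.003125


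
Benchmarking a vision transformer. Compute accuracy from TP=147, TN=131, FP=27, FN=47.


Accuracy = (TP+TN)/(TP+TN+FP+FN)
= (147+131)/(352)
= 278/352 = 78.98%

78.98%


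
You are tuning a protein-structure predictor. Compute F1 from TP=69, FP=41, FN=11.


Precision = 69/110 = 0.6273
Recall = 69/80 = 0.8625
F1 = 2·P·R/(P+R) = 2·TP/(2·TP+FP+FN) = 138/(138+41+11) = 138/190 = 0.7263

0.7263


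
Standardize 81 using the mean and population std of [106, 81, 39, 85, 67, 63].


μ = 73.5, σ = 20.7666
z = (81 - 73.5)/20.7666 = 0.3612

0.3612


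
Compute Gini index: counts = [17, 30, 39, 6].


Probabilities: [17/92, 30/92, 39/92, 6/92] ≈ [0.1848, 0.3261, 0.4239, 0.0652]
Σpᵢ² = (289 + 900 + 1521 + 36)/92² = 2746/8464
Gini = 1 - Σpᵢ² = 1 - 2746/8464 = 0.6756

0.6756


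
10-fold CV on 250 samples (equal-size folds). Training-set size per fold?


Fold size = 250/10 = 25
Training per fold = 250 - 25 = 225

225


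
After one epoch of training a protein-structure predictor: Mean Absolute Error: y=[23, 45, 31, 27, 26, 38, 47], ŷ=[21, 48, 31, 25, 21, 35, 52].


Absolute errors: |23-21|=2, |45-48|=3, |31-31|=0, |27-25|=2, |26-21|=5, |38-35|=3, |47-52|=5
Sum = 20
MAE = 20/7 = 20/7

20/7


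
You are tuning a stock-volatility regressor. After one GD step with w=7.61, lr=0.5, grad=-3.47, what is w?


w_new = w - α·∇
= 7.61 - 0.5·-3.47
= 7.61 + 1.735
= 9.345

9.345


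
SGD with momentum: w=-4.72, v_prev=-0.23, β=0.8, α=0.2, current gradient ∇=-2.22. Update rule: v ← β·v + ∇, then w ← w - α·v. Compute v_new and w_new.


v_new = 0.8·-0.23 - 2.22 = -0.184 - 2.22 = -2.404
w_new = -4.72 - 0.2·-2.404 = -4.72 + 0.4808 = -4.2392

v_new=-2.404, w_new=-4.2392


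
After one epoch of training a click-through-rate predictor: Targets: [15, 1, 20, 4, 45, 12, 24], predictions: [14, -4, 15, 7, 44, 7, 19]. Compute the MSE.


Squared errors: (15-14)²=1, (1+ 4)²=25, (20-15)²=25, (4-7)²=9, (45-44)²=1, (12-7)²=25, (24-19)²=25
Sum = 111
MSE = 111/7 = 111/7

111/7


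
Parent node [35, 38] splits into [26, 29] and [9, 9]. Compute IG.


Parent = [35, 38], H_parent = 0.9988
H_left = 0.9979 (n=55), H_right = 1 (n=18)
H_children = (55/73)·0.9979 + (18/73)·1 = 0.9984
IG = 0.9988 - 0.9984 = 0.0004

0.0004


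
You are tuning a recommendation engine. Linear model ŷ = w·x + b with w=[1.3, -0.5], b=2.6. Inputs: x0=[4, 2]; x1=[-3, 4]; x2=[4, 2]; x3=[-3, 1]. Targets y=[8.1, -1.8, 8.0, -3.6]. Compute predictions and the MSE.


ŷ0 = (1.3)·(4) + (-0.5)·(2) + 2.6 = 6.8
ŷ1 = (1.3)·(-3) + (-0.5)·(4) + 2.6 = -3.3
ŷ2 = (1.3)·(4) + (-0.5)·(2) + 2.6 = 6.8
ŷ3 = (1.3)·(-3) + (-0.5)·(1) + 2.6 = -1.8
errors² = [1.69, 2.25, 1.44, 3.24]
MSE = 8.6200/4 = 2.155

2.155


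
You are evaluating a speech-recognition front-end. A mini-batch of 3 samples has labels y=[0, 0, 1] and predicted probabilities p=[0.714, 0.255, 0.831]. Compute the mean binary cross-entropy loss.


L[0] = -ln(1-0.714) = -ln(0.286) = 1.2518
L[1] = -ln(1-0.255) = -ln(0.745) = 0.2944
L[2] = -ln(0.831) = 0.1851
mean = (1.2518 + 0.2944 + 0.1851)/3 = 0.5771

0.5771


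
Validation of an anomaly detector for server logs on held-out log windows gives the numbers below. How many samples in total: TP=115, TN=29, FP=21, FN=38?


Total = TP + TN + FP + FN
= 115 + 29 + 21 + 38
= 203
(Predicted positive: 136, predicted negative: 67)

203


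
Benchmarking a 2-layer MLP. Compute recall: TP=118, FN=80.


Recall = TP/(TP+FN)
= 118/(118+80)
= 118/198 = 59.6%

59.6%


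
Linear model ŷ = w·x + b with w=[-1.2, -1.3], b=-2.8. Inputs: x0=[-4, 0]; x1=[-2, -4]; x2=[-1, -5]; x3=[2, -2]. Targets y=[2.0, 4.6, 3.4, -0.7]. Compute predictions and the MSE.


ŷ0 = (-1.2)·(-4) + (-1.3)·(0) - 2.8 = 2.0
ŷ1 = (-1.2)·(-2) + (-1.3)·(-4) - 2.8 = 4.8
ŷ2 = (-1.2)·(-1) + (-1.3)·(-5) - 2.8 = 4.9
ŷ3 = (-1.2)·(2) + (-1.3)·(-2) - 2.8 = -2.6
errors² = [0.0, 0.04, 2.25, 3.61]
MSE = 5.9000/4 = 1.475

1.475


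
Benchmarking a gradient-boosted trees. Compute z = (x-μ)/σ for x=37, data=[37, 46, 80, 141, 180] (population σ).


μ = 96.8, σ = 55.344
z = (37 - 96.8)/55.344 = -1.0805

-1.0805


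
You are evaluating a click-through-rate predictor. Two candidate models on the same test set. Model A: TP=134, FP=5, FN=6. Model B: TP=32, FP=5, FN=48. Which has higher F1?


Model A: P=134/139=0.964, R=134/140=0.9571, F1=2PR/(P+R)=2TP/(2TP+FP+FN)=268/279=0.9606
Model B: P=32/37=0.8649, R=32/80=0.4, F1=2PR/(P+R)=2TP/(2TP+FP+FN)=64/117=0.547
0.9606 > 0.547 → Model A

Model A


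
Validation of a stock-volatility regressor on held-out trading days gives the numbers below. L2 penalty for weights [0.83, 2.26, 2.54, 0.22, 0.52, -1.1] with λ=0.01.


‖w‖₂² = (0.83)² + (2.26)² + (2.54)² + (0.22)² + (0.52)² + (-1.1)²
     = 0.6889 + 5.1076 + 6.4516 + 0.0484 + 0.2704 + 1.21
     = 13.7769
λ·‖w‖₂² = 0.01·13.7769 = 0.137769

0.137769


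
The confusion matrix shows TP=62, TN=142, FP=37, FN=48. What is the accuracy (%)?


Accuracy = (TP+TN)/(TP+TN+FP+FN)
= (62+142)/(289)
= 204/289 = 70.59%

70.59%


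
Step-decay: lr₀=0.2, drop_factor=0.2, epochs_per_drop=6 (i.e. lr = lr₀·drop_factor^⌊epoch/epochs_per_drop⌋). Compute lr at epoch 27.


n_drops = ⌊27/6⌋ = 4
lr = 0.2·0.2^4 = 0.2·0.0016 = 0.00032

0.00032


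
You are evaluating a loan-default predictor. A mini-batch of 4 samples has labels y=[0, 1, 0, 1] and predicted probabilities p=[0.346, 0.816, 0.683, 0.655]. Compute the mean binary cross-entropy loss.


L[0] = -ln(1-0.346) = -ln(0.654) = 0.4246
L[1] = -ln(0.816) = 0.2033
L[2] = -ln(1-0.683) = -ln(0.317) = 1.1489
L[3] = -ln(0.655) = 0.4231
mean = (0.4246 + 0.2033 + 1.1489 + 0.4231)/4 = 0.55

0.55


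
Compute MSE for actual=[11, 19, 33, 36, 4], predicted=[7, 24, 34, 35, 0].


Squared errors: (11-7)²=16, (19-24)²=25, (33-34)²=1, (36-35)²=1, (4-0)²=16
Sum = 59
MSE = 59/5 = 59/5

59/5


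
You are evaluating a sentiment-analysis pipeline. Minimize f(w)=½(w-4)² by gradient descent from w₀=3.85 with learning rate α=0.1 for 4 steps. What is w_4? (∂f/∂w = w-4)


step 1: grad = 3.85-4 = -0.15; w = 3.85 - 0.1·(-0.15) = 3.865
step 2: grad = 3.865-4 = -0.135; w = 3.865 - 0.1·(-0.135) = 3.8785
step 3: grad = 3.8785-4 = -0.1215; w = 3.8785 - 0.1·(-0.1215) = 3.89065
step 4: grad = 3.89065-4 = -0.10935; w = 3.89065 - 0.1·(-0.10935) = 3.901585

3.901585


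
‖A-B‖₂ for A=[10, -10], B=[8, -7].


d = √((10-8)² + (-10+ 7)²)
  = √(4 + 9)
  = √13 = 3.6056

3.6056


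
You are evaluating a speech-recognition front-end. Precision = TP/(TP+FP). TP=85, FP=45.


Precision = TP/(TP+FP)
= 85/(85+45)
= 85/130 = 65.38%

65.38%


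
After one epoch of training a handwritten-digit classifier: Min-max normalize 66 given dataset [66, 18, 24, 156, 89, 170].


min=18, max=170
(66-18)/(170-18) = 48/152 = 0.3158

0.3158


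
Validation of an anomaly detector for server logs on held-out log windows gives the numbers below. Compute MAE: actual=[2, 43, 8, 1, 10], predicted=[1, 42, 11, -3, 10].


Absolute errors: |2-1|=1, |43-42|=1, |8-11|=3, |1+ 3|=4, |10-10|=0
Sum = 9
MAE = 9/5 = 9/5

9/5


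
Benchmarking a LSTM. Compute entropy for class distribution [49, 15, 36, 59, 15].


Probabilities: [49/174, 15/174, 36/174, 59/174, 15/174] ≈ [0.2816, 0.0862, 0.2069, 0.3391, 0.0862]
H = -((49/174)·log₂(49/174) + (15/174)·log₂(15/174) + (36/174)·log₂(36/174) + (59/174)·log₂(59/174) + (15/174)·log₂(15/174))
  = 2.1239 bits

2.1239 bits


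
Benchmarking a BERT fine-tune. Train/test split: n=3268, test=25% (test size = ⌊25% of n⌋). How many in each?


Test = ⌊3268·25/100⌋ = 817
Train = 3268 - 817 = 2451

Train: 2451, Test: 817


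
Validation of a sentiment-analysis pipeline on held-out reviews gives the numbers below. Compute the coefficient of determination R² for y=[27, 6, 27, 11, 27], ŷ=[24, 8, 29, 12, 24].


ȳ = 19.6
SS_res = Σ(y-ŷ)² = 27
SS_tot = Σ(y-ȳ)² = 423.2
R² = 1 - SS_res/SS_tot = 1 - 0.0638 = 0.9362

0.9362


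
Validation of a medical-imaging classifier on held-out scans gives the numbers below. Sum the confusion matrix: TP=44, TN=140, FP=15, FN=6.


Total = TP + TN + FP + FN
= 44 + 140 + 15 + 6
= 205
(Predicted positive: 59, predicted negative: 146)

205


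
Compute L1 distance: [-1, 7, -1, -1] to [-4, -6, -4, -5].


d = |-1+ 4| + |7+ 6| + |-1+ 4| + |-1+ 5|
  = 3 + 13 + 3 + 4
  = 23

23


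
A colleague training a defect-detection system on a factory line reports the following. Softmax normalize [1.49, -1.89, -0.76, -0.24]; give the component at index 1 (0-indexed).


Exponentials: e^1.49=4.4371, e^-1.89=0.1511, e^-0.76=0.4677, e^-0.24=0.7866
Sum = 5.8425
Softmax = [0.7595, 0.0259, 0.08, 0.1346]
p[1] = 0.1511/5.8425 = 0.0259

0.0259


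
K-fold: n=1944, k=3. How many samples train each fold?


Fold size = 1944/3 = 648
Training per fold = 1944 - 648 = 1296

1296


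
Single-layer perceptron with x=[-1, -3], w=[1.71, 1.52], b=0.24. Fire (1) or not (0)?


z = (-1)·(1.71) + (-3)·(1.52) + 0.24
  = -6.03
step(z) = 0 (z<0)

0


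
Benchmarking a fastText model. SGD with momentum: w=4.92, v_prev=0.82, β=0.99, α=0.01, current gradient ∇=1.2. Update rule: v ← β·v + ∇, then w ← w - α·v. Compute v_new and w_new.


v_new = 0.99·0.82 + 1.2 = 0.8118 + 1.2 = 2.0118
w_new = 4.92 - 0.01·2.0118 = 4.92 - 0.020118 = 4.899882

v_new=2.0118, w_new=4.899882


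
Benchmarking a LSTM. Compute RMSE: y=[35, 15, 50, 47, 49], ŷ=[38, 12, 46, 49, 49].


MSE = 38/5 = 7.6
RMSE = √(38/5) = 2.7568

2.7568


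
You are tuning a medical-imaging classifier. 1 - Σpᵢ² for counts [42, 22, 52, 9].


Probabilities: [42/125, 22/125, 52/125, 9/125] ≈ [0.336, 0.176, 0.416, 0.072]
Σpᵢ² = (1764 + 484 + 2704 + 81)/125² = 5033/15625
Gini = 1 - Σpᵢ² = 1 - 5033/15625 = 0.6779

0.6779


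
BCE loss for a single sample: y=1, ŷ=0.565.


BCE = -[y·ln(p) + (1-y)·ln(1-p)]
= -1·ln(0.565) - 0
= -ln(0.565) = 0.5709

0.5709


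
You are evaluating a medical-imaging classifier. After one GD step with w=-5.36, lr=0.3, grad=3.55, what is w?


w_new = w - α·∇
= -5.36 - 0.3·3.55
= -5.36 - 1.065
= -6.425

-6.425


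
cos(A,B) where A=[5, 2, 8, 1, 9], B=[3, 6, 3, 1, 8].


A·B = 5·3 + 2·6 + 8·3 + 1·1 + 9·8 = 124
‖A‖ = √175 = 13.2288, ‖B‖ = √119 = 10.9087
cos = 124/(√175·√119) = 124/√20825 = 0.8593

0.8593


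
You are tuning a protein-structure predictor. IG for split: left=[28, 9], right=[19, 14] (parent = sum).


Parent = [47, 23], H_parent = 0.9135
H_left = 0.8004 (n=37), H_right = 0.9834 (n=33)
H_children = (37/70)·0.8004 + (33/70)·0.9834 = 0.8867
IG = 0.9135 - 0.8867 = 0.0268

0.0268


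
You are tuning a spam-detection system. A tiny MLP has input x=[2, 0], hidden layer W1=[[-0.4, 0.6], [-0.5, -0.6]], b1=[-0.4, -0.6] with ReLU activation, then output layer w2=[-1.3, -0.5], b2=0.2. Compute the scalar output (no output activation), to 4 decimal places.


z1[0] = (-0.4)·(2) + (0.6)·(0) - 0.4 = -1.2
z1[1] = (-0.5)·(2) + (-0.6)·(0) - 0.6 = -1.6
h = ReLU(z1) = [0.0, 0.0]
output = (-1.3)·(0.0) + (-0.5)·(0.0) + 0.2 = 0.2

0.2


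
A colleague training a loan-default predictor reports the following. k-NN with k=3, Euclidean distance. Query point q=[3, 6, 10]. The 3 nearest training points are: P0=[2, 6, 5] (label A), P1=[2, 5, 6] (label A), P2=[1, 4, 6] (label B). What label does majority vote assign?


d(q,P0) = 5.099  (label A)
d(q,P1) = 4.2426  (label A)
d(q,P2) = 4.899  (label B)
Votes: A=2, B=1
Majority → A

A


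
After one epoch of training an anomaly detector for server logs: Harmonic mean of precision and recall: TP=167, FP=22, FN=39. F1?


Precision = 167/189 = 0.8836
Recall = 167/206 = 0.8107
F1 = 2·P·R/(P+R) = 2·TP/(2·TP+FP+FN) = 334/(334+22+39) = 334/395 = 0.8456

0.8456


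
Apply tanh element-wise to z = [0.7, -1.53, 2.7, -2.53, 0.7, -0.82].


tanh(0.7) = 0.6044
tanh(-1.53) = -0.9104
tanh(2.7) = 0.991
tanh(-2.53) = -0.9874
tanh(0.7) = 0.6044
tanh(-0.82) = -0.6751
result = [0.6044, -0.9104, 0.991, -0.9874, 0.6044, -0.6751]

[0.6044, -0.9104, 0.991, -0.9874, 0.6044, -0.6751]


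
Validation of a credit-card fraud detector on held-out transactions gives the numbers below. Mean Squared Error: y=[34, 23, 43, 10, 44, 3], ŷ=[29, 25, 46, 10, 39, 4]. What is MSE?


Squared errors: (34-29)²=25, (23-25)²=4, (43-46)²=9, (10-10)²=0, (44-39)²=25, (3-4)²=1
Sum = 64
MSE = 64/6 = 32/3

32/3


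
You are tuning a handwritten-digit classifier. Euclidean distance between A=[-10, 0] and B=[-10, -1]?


d = √((-10+ 10)² + (0+ 1)²)
  = √(0 + 1)
  = √1 = 1.0

1.0


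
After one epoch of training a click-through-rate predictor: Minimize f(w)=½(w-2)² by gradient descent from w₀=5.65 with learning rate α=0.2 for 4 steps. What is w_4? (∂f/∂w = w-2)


step 1: grad = 5.65-2 = 3.65; w = 5.65 - 0.2·(3.65) = 4.92
step 2: grad = 4.92-2 = 2.92; w = 4.92 - 0.2·(2.92) = 4.336
step 3: grad = 4.336-2 = 2.336; w = 4.336 - 0.2·(2.336) = 3.8688
step 4: grad = 3.8688-2 = 1.8688; w = 3.8688 - 0.2·(1.8688) = 3.49504

3.49504


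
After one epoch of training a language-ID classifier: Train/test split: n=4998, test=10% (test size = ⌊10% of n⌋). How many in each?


Test = ⌊4998·10/100⌋ = 499
Train = 4998 - 499 = 4499

Train: 4499, Test: 499


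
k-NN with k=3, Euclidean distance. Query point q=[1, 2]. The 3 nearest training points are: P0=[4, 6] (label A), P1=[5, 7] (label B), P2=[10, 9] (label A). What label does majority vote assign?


d(q,P0) = 5.0  (label A)
d(q,P1) = 6.4031  (label B)
d(q,P2) = 11.4018  (label A)
Votes: A=2, B=1
Majority → A

A


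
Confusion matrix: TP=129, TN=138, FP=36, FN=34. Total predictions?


Total = TP + TN + FP + FN
= 129 + 138 + 36 + 34
= 337
(Predicted positive: 165, predicted negative: 172)

337


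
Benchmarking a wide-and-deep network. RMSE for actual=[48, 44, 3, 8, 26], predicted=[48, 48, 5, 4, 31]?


MSE = 61/5 = 12.2
RMSE = √(61/5) = 3.4928

3.4928


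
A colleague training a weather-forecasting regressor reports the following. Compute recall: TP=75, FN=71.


Recall = TP/(TP+FN)
= 75/(75+71)
= 75/146 = 51.37%

51.37%


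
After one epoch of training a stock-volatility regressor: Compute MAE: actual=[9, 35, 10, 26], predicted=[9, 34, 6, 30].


Absolute errors: |9-9|=0, |35-34|=1, |10-6|=4, |26-30|=4
Sum = 9
MAE = 9/4 = 9/4

9/4


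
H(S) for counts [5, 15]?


Probabilities: [5/20, 15/20] ≈ [0.25, 0.75]
H = -((5/20)·log₂(5/20) + (15/20)·log₂(15/20))
  = 0.8113 bits

0.8113 bits


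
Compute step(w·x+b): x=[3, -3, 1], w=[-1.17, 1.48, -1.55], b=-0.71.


z = (3)·(-1.17) + (-3)·(1.48) + (1)·(-1.55) - 0.71
  = -10.21
step(z) = 0 (z<0)

0


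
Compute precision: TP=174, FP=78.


Precision = TP/(TP+FP)
= 174/(174+78)
= 174/252 = 69.05%

69.05%


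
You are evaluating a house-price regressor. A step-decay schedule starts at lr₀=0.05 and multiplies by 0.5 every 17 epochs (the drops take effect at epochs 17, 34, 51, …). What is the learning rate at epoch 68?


n_drops = ⌊68/17⌋ = 4
lr = 0.05·0.5^4 = 0.05·0.0625 = 0.003125

0.003125


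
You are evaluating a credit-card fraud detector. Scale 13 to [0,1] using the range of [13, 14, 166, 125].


min=13, max=166
(13-13)/(166-13) = 0/153 = 0.0

0.0


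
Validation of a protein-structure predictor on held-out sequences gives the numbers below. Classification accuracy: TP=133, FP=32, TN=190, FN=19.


Accuracy = (TP+TN)/(TP+TN+FP+FN)
= (133+190)/(374)
= 323/374 = 86.36%

86.36%


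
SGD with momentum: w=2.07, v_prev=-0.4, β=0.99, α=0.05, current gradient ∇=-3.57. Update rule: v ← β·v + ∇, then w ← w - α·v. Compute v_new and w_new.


v_new = 0.99·-0.4 - 3.57 = -0.396 - 3.57 = -3.966
w_new = 2.07 - 0.05·-3.966 = 2.07 + 0.1983 = 2.2683

v_new=-3.966, w_new=2.2683


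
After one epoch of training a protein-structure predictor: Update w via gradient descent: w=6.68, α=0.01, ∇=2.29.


w_new = w - α·∇
= 6.68 - 0.01·2.29
= 6.68 - 0.0229
= 6.6571

6.6571


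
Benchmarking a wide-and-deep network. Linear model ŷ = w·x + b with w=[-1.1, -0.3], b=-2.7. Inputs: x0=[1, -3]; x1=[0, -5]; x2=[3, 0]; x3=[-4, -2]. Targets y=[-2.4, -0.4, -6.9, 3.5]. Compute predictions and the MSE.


ŷ0 = (-1.1)·(1) + (-0.3)·(-3) - 2.7 = -2.9
ŷ1 = (-1.1)·(0) + (-0.3)·(-5) - 2.7 = -1.2
ŷ2 = (-1.1)·(3) + (-0.3)·(0) - 2.7 = -6.0
ŷ3 = (-1.1)·(-4) + (-0.3)·(-2) - 2.7 = 2.3
errors² = [0.25, 0.64, 0.81, 1.44]
MSE = 3.1400/4 = 0.785

0.785


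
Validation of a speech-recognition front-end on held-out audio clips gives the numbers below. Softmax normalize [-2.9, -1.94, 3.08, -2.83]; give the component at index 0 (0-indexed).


Exponentials: e^-2.9=0.055, e^-1.94=0.1437, e^3.08=21.7584, e^-2.83=0.059
Sum = 22.0161
Softmax = [0.0025, 0.0065, 0.9883, 0.0027]
p[0] = 0.055/22.0161 = 0.0025

0.0025


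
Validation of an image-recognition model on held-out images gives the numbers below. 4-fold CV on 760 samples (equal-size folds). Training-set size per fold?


Fold size = 760/4 = 190
Training per fold = 760 - 190 = 570

570


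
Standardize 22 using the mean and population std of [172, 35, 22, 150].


μ = 94.75, σ = 66.8632
z = (22 - 94.75)/66.8632 = -1.088

-1.088


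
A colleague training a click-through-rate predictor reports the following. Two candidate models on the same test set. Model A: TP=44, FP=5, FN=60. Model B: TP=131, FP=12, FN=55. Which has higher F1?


Model A: P=44/49=0.898, R=44/104=0.4231, F1=2PR/(P+R)=2TP/(2TP+FP+FN)=88/153=0.5752
Model B: P=131/143=0.9161, R=131/186=0.7043, F1=2PR/(P+R)=2TP/(2TP+FP+FN)=262/329=0.7964
0.5752 < 0.7964 → Model B

Model B


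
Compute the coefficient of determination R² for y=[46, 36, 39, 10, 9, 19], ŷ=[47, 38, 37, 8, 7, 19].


ȳ = 26.5
SS_res = Σ(y-ŷ)² = 17
SS_tot = Σ(y-ȳ)² = 1261.5
R² = 1 - SS_res/SS_tot = 1 - 0.0135 = 0.9865

0.9865


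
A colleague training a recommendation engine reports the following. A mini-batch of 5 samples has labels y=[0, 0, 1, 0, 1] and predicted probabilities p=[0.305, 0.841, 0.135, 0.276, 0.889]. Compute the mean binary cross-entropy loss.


L[0] = -ln(1-0.305) = -ln(0.695) = 0.3638
L[1] = -ln(1-0.841) = -ln(0.159) = 1.8389
L[2] = -ln(0.135) = 2.0025
L[3] = -ln(1-0.276) = -ln(0.724) = 0.323
L[4] = -ln(0.889) = 0.1177
mean = (0.3638 + 1.8389 + 2.0025 + 0.323 + 0.1177)/5 = 0.9292

0.9292


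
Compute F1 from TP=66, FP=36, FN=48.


Precision = 66/102 = 0.6471
Recall = 66/114 = 0.5789
F1 = 2·P·R/(P+R) = 2·TP/(2·TP+FP+FN) = 132/(132+36+48) = 132/216 = 0.6111

0.6111


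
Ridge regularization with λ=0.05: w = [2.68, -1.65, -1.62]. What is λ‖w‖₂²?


‖w‖₂² = (2.68)² + (-1.65)² + (-1.62)²
     = 7.1824 + 2.7225 + 2.6244
     = 12.5293
λ·‖w‖₂² = 0.05·12.5293 = 0.626465

0.626465


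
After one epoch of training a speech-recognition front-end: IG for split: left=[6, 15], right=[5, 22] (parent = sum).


Parent = [11, 37], H_parent = 0.7766
H_left = 0.8631 (n=21), H_right = 0.6913 (n=27)
H_children = (21/48)·0.8631 + (27/48)·0.6913 = 0.7665
IG = 0.7766 - 0.7665 = 0.0101

0.0101


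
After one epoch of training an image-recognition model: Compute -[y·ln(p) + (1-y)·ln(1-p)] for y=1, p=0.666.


BCE = -[y·ln(p) + (1-y)·ln(1-p)]
= -1·ln(0.666) - 0
= -ln(0.666) = 0.4065

0.4065


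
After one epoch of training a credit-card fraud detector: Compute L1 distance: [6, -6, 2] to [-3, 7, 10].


d = |6+ 3| + |-6-7| + |2-10|
  = 9 + 13 + 8
  = 30

30


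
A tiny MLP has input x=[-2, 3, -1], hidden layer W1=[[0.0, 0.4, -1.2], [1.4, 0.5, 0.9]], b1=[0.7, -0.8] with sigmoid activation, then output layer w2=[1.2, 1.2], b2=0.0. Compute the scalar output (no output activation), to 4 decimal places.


z1[0] = (0.0)·(-2) + (0.4)·(3) + (-1.2)·(-1) + 0.7 = 3.1
z1[1] = (1.4)·(-2) + (0.5)·(3) + (0.9)·(-1) - 0.8 = -3.0
h = sigmoid(z1) = [0.9569, 0.0474]
output = (1.2)·(0.9569) + (1.2)·(0.0474) + 0.0 = 1.2052

1.2052


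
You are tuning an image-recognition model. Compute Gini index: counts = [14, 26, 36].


Probabilities: [14/76, 26/76, 36/76] ≈ [0.1842, 0.3421, 0.4737]
Σpᵢ² = (196 + 676 + 1296)/76² = 2168/5776
Gini = 1 - Σpᵢ² = 1 - 2168/5776 = 0.6247

0.6247


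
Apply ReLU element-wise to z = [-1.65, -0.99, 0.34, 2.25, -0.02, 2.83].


ReLU(-1.65) = max(0, -1.65) = 0.0
ReLU(-0.99) = max(0, -0.99) = 0.0
ReLU(0.34) = max(0, 0.34) = 0.34
ReLU(2.25) = max(0, 2.25) = 2.25
ReLU(-0.02) = max(0, -0.02) = 0.0
ReLU(2.83) = max(0, 2.83) = 2.83
result = [0.0, 0.0, 0.34, 2.25, 0.0, 2.83]

[0.0, 0.0, 0.34, 2.25, 0.0, 2.83]


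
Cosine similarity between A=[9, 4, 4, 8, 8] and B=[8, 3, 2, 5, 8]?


A·B = 9·8 + 4·3 + 4·2 + 8·5 + 8·8 = 196
‖A‖ = √241 = 15.5242, ‖B‖ = √166 = 12.8841
cos = 196/(√241·√166) = 196/√40006 = 0.9799

0.9799


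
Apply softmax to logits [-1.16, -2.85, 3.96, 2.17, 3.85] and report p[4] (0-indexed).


Exponentials: e^-1.16=0.3135, e^-2.85=0.0578, e^3.96=52.4573, e^2.17=8.7583, e^3.85=46.9931
Sum = 108.58
Softmax = [0.0029, 0.0005, 0.4831, 0.0807, 0.4328]
p[4] = 46.9931/108.58 = 0.4328

0.4328


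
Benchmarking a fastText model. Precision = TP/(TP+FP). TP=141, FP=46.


Precision = TP/(TP+FP)
= 141/(141+46)
= 141/187 = 75.4%

75.4%


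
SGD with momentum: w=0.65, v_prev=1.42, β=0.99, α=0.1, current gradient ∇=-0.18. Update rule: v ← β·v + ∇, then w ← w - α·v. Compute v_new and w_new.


v_new = 0.99·1.42 - 0.18 = 1.4058 - 0.18 = 1.2258
w_new = 0.65 - 0.1·1.2258 = 0.65 - 0.12258 = 0.52742

v_new=1.2258, w_new=0.52742


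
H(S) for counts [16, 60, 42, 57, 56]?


Probabilities: [16/231, 60/231, 42/231, 57/231, 56/231] ≈ [0.0693, 0.2597, 0.1818, 0.2468, 0.2424]
H = -((16/231)·log₂(16/231) + (60/231)·log₂(60/231) + (42/231)·log₂(42/231) + (57/231)·log₂(57/231) + (56/231)·log₂(56/231))
  = 2.2129 bits

2.2129 bits


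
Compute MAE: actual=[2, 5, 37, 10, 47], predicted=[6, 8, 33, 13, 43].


Absolute errors: |2-6|=4, |5-8|=3, |37-33|=4, |10-13|=3, |47-43|=4
Sum = 18
MAE = 18/5 = 18/5

18/5


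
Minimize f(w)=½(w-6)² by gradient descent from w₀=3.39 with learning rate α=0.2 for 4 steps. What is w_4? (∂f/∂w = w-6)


step 1: grad = 3.39-6 = -2.61; w = 3.39 - 0.2·(-2.61) = 3.912
step 2: grad = 3.912-6 = -2.088; w = 3.912 - 0.2·(-2.088) = 4.3296
step 3: grad = 4.3296-6 = -1.6704; w = 4.3296 - 0.2·(-1.6704) = 4.66368
step 4: grad = 4.66368-6 = -1.33632; w = 4.66368 - 0.2·(-1.33632) = 4.930944

4.930944


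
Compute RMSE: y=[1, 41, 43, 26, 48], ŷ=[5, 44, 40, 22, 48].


MSE = 50/5 = 10
RMSE = √(50/5) = 3.1623

3.1623


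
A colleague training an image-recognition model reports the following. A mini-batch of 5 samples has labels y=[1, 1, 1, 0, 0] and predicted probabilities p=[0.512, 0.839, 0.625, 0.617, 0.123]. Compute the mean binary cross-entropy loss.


L[0] = -ln(0.512) = 0.6694
L[1] = -ln(0.839) = 0.1755
L[2] = -ln(0.625) = 0.47
L[3] = -ln(1-0.617) = -ln(0.383) = 0.9597
L[4] = -ln(1-0.123) = -ln(0.877) = 0.1312
mean = (0.6694 + 0.1755 + 0.47 + 0.9597 + 0.1312)/5 = 0.4812

0.4812


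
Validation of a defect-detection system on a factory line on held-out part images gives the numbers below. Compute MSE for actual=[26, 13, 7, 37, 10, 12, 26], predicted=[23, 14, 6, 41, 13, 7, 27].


Squared errors: (26-23)²=9, (13-14)²=1, (7-6)²=1, (37-41)²=16, (10-13)²=9, (12-7)²=25, (26-27)²=1
Sum = 62
MSE = 62/7 = 62/7

62/7


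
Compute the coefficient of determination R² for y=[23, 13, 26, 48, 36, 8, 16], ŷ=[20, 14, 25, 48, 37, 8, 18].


ȳ = 24.2857
SS_res = Σ(y-ŷ)² = 16
SS_tot = Σ(y-ȳ)² = 1165.43
R² = 1 - SS_res/SS_tot = 1 - 0.0137 = 0.9863

0.9863


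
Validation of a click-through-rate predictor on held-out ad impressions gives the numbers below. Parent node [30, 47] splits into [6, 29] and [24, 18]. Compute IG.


Parent = [30, 47], H_parent = 0.9645
H_left = 0.661 (n=35), H_right = 0.9852 (n=42)
H_children = (35/77)·0.661 + (42/77)·0.9852 = 0.8378
IG = 0.9645 - 0.8378 = 0.1267

0.1267


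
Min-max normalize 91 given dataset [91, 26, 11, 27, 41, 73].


min=11, max=91
(91-11)/(91-11) = 80/80 = 1.0

1.0


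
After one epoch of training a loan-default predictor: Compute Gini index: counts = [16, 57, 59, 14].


Probabilities: [16/146, 57/146, 59/146, 14/146] ≈ [0.1096, 0.3904, 0.4041, 0.0959]
Σpᵢ² = (256 + 3249 + 3481 + 196)/146² = 7182/21316
Gini = 1 - Σpᵢ² = 1 - 7182/21316 = 0.6631

0.6631


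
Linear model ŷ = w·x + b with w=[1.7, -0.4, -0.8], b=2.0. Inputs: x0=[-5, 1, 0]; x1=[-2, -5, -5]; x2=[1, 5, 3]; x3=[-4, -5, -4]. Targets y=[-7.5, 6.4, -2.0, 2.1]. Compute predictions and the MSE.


ŷ0 = (1.7)·(-5) + (-0.4)·(1) + (-0.8)·(0) + 2.0 = -6.9
ŷ1 = (1.7)·(-2) + (-0.4)·(-5) + (-0.8)·(-5) + 2.0 = 4.6
ŷ2 = (1.7)·(1) + (-0.4)·(5) + (-0.8)·(3) + 2.0 = -0.7
ŷ3 = (1.7)·(-4) + (-0.4)·(-5) + (-0.8)·(-4) + 2.0 = 0.4
errors² = [0.36, 3.24, 1.69, 2.89]
MSE = 8.1800/4 = 2.045

2.045


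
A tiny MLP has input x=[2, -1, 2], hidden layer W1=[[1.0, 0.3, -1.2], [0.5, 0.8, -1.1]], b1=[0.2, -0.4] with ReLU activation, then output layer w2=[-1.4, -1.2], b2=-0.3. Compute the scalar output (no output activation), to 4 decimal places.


z1[0] = (1.0)·(2) + (0.3)·(-1) + (-1.2)·(2) + 0.2 = -0.5
z1[1] = (0.5)·(2) + (0.8)·(-1) + (-1.1)·(2) - 0.4 = -2.4
h = ReLU(z1) = [0.0, 0.0]
output = (-1.4)·(0.0) + (-1.2)·(0.0) - 0.3 = -0.3

-0.3


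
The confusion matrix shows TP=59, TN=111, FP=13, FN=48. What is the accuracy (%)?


Accuracy = (TP+TN)/(TP+TN+FP+FN)
= (59+111)/(231)
= 170/231 = 73.59%

73.59%


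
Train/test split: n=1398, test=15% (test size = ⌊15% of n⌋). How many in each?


Test = ⌊1398·15/100⌋ = 209
Train = 1398 - 209 = 1189

Train: 1189, Test: 209
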